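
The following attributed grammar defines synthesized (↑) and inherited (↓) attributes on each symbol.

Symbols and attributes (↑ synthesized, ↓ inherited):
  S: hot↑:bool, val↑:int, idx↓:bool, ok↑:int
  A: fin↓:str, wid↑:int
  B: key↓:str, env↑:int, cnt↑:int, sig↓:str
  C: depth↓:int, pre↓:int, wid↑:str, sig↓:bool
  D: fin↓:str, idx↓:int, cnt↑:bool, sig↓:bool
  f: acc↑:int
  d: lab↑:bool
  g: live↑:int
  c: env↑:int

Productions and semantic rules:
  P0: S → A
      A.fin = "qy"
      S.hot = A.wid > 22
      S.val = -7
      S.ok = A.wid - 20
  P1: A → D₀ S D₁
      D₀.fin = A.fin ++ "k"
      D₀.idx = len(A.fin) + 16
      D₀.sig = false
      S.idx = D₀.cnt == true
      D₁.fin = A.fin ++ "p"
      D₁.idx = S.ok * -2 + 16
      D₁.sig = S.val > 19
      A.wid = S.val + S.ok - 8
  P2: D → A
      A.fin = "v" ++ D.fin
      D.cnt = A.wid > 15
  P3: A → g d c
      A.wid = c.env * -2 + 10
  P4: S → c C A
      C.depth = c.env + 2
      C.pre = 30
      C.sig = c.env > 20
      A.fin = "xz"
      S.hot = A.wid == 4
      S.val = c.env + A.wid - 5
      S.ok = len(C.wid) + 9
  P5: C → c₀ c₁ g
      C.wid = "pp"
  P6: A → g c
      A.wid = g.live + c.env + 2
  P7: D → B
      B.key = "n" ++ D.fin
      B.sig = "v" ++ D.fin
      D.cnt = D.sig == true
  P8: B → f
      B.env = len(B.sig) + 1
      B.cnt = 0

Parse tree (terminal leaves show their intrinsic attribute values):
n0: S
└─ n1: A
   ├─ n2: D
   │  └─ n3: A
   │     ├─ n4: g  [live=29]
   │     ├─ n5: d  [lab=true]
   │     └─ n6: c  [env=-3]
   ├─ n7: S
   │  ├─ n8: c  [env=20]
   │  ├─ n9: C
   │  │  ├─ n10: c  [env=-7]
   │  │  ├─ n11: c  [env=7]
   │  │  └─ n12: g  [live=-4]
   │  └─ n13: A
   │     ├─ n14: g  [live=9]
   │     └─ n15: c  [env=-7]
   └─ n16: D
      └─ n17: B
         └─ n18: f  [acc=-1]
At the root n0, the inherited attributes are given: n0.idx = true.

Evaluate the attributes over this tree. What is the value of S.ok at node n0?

1. n0.idx = true  [given at root]
2. n1.fin = "qy"  ["qy"]
3. n2.fin = "qyk"  [A.fin ++ "k"]
4. n2.idx = 18  [len(A.fin) + 16]
5. n2.sig = false  [false]
6. n3.fin = "vqyk"  ["v" ++ D.fin]
7. n4.live = 29  [terminal]
8. n5.lab = true  [terminal]
9. n6.env = -3  [terminal]
10. n3.wid = 16  [c.env * -2 + 10]
11. n2.cnt = true  [A.wid > 15]
12. n7.idx = true  [D₀.cnt == true]
13. n8.env = 20  [terminal]
14. n9.depth = 22  [c.env + 2]
15. n9.pre = 30  [30]
16. n9.sig = false  [c.env > 20]
17. n10.env = -7  [terminal]
18. n11.env = 7  [terminal]
19. n12.live = -4  [terminal]
20. n9.wid = "pp"  ["pp"]
21. n13.fin = "xz"  ["xz"]
22. n14.live = 9  [terminal]
23. n15.env = -7  [terminal]
24. n13.wid = 4  [g.live + c.env + 2]
25. n7.hot = true  [A.wid == 4]
26. n7.val = 19  [c.env + A.wid - 5]
27. n7.ok = 11  [len(C.wid) + 9]
28. n16.fin = "qyp"  [A.fin ++ "p"]
29. n16.idx = -6  [S.ok * -2 + 16]
30. n16.sig = false  [S.val > 19]
31. n17.key = "nqyp"  ["n" ++ D.fin]
32. n17.sig = "vqyp"  ["v" ++ D.fin]
33. n18.acc = -1  [terminal]
34. n17.env = 5  [len(B.sig) + 1]
35. n17.cnt = 0  [0]
36. n16.cnt = false  [D.sig == true]
37. n1.wid = 22  [S.val + S.ok - 8]
38. n0.hot = false  [A.wid > 22]
39. n0.val = -7  [-7]
40. n0.ok = 2  [A.wid - 20]

2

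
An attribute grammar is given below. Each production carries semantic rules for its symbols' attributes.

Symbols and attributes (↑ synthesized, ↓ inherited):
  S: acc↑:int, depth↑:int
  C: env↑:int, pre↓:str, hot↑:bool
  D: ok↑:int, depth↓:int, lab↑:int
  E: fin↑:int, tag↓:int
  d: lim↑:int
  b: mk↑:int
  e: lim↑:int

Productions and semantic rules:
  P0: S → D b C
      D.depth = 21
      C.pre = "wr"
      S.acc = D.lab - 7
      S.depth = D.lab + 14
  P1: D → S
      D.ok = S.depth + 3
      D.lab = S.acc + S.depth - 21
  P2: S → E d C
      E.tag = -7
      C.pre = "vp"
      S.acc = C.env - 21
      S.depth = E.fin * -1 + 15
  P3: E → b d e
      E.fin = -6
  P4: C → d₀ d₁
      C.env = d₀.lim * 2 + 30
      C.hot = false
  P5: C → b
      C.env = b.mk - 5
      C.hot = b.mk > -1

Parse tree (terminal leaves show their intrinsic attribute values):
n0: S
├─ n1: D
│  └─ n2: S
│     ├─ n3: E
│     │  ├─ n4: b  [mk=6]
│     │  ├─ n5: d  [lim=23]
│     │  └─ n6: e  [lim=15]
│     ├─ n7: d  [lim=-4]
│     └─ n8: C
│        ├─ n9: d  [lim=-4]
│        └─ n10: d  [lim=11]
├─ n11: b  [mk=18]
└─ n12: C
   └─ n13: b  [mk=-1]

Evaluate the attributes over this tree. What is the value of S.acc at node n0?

-6

1. n1.depth = 21  [21]
2. n3.tag = -7  [-7]
3. n4.mk = 6  [terminal]
4. n5.lim = 23  [terminal]
5. n6.lim = 15  [terminal]
6. n3.fin = -6  [-6]
7. n7.lim = -4  [terminal]
8. n8.pre = "vp"  ["vp"]
9. n9.lim = -4  [terminal]
10. n10.lim = 11  [terminal]
11. n8.env = 22  [d₀.lim * 2 + 30]
12. n8.hot = false  [false]
13. n2.acc = 1  [C.env - 21]
14. n2.depth = 21  [E.fin * -1 + 15]
15. n1.ok = 24  [S.depth + 3]
16. n1.lab = 1  [S.acc + S.depth - 21]
17. n11.mk = 18  [terminal]
18. n12.pre = "wr"  ["wr"]
19. n13.mk = -1  [terminal]
20. n12.env = -6  [b.mk - 5]
21. n12.hot = false  [b.mk > -1]
22. n0.acc = -6  [D.lab - 7]
23. n0.depth = 15  [D.lab + 14]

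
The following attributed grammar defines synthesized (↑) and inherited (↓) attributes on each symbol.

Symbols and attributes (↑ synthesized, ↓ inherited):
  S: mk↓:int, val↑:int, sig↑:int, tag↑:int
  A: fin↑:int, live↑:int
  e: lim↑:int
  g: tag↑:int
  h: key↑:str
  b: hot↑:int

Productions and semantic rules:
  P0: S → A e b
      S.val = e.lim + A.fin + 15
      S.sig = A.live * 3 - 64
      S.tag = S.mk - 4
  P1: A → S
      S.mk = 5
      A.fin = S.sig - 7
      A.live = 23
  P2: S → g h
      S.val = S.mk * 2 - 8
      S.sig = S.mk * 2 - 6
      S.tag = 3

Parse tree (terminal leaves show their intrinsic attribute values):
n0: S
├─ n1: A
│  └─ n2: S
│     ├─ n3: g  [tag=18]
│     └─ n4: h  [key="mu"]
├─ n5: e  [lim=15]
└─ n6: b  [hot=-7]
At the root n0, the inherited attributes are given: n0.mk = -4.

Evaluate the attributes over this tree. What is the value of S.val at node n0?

27

1. n0.mk = -4  [given at root]
2. n2.mk = 5  [5]
3. n3.tag = 18  [terminal]
4. n4.key = "mu"  [terminal]
5. n2.val = 2  [S.mk * 2 - 8]
6. n2.sig = 4  [S.mk * 2 - 6]
7. n2.tag = 3  [3]
8. n1.fin = -3  [S.sig - 7]
9. n1.live = 23  [23]
10. n5.lim = 15  [terminal]
11. n6.hot = -7  [terminal]
12. n0.val = 27  [e.lim + A.fin + 15]
13. n0.sig = 5  [A.live * 3 - 64]
14. n0.tag = -8  [S.mk - 4]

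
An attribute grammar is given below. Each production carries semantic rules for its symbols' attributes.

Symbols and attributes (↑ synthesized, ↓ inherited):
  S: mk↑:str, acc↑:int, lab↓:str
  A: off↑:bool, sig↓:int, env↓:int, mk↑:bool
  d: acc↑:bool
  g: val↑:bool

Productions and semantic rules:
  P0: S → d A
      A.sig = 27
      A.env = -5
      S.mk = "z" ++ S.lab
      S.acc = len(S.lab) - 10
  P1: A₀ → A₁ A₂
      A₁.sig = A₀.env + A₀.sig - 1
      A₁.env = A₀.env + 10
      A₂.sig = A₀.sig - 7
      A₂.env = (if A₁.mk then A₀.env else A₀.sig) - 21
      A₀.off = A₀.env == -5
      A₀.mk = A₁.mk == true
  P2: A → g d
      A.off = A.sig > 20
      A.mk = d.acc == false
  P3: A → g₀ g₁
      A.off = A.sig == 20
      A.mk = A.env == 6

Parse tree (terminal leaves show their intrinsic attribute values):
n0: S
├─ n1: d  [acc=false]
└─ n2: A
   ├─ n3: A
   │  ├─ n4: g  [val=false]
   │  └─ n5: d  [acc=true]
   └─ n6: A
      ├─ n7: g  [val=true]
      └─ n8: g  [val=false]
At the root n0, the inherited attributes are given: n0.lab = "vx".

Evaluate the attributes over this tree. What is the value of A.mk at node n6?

true

1. n0.lab = "vx"  [given at root]
2. n1.acc = false  [terminal]
3. n2.sig = 27  [27]
4. n2.env = -5  [-5]
5. n3.sig = 21  [A₀.env + A₀.sig - 1]
6. n3.env = 5  [A₀.env + 10]
7. n4.val = false  [terminal]
8. n5.acc = true  [terminal]
9. n3.off = true  [A.sig > 20]
10. n3.mk = false  [d.acc == false]
11. n6.sig = 20  [A₀.sig - 7]
12. n6.env = 6  [(if A₁.mk then A₀.env else A₀.sig) - 21]
13. n7.val = true  [terminal]
14. n8.val = false  [terminal]
15. n6.off = true  [A.sig == 20]
16. n6.mk = true  [A.env == 6]
17. n2.off = true  [A₀.env == -5]
18. n2.mk = false  [A₁.mk == true]
19. n0.mk = "zvx"  ["z" ++ S.lab]
20. n0.acc = -8  [len(S.lab) - 10]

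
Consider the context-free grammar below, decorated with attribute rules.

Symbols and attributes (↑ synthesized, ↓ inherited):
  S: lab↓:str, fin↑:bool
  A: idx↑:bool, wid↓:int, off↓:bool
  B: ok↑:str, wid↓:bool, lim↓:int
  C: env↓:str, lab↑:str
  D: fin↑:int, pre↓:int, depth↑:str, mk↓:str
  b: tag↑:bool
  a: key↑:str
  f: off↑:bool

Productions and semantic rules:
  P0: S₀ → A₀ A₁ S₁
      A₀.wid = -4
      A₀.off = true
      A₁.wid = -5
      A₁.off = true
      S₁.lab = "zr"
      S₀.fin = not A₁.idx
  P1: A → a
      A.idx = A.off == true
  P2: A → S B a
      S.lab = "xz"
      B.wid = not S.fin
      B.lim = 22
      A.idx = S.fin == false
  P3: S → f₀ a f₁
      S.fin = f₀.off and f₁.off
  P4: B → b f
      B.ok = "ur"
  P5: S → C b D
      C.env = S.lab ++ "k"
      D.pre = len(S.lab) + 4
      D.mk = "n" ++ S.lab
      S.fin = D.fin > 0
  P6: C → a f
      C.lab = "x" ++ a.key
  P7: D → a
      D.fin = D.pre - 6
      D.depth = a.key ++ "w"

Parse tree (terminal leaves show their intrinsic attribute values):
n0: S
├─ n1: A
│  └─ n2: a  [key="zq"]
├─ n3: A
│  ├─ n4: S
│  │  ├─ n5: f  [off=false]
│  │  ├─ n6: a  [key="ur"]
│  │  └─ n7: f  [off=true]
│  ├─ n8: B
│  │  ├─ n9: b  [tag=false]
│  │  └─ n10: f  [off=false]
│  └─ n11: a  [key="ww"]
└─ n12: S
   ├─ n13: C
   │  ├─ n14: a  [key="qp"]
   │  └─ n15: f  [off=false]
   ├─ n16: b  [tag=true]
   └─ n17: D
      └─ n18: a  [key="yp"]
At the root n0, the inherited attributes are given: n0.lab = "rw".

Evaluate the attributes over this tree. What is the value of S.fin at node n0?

1. n0.lab = "rw"  [given at root]
2. n1.wid = -4  [-4]
3. n1.off = true  [true]
4. n2.key = "zq"  [terminal]
5. n1.idx = true  [A.off == true]
6. n3.wid = -5  [-5]
7. n3.off = true  [true]
8. n4.lab = "xz"  ["xz"]
9. n5.off = false  [terminal]
10. n6.key = "ur"  [terminal]
11. n7.off = true  [terminal]
12. n4.fin = false  [f₀.off and f₁.off]
13. n8.wid = true  [not S.fin]
14. n8.lim = 22  [22]
15. n9.tag = false  [terminal]
16. n10.off = false  [terminal]
17. n8.ok = "ur"  ["ur"]
18. n11.key = "ww"  [terminal]
19. n3.idx = true  [S.fin == false]
20. n12.lab = "zr"  ["zr"]
21. n13.env = "zrk"  [S.lab ++ "k"]
22. n14.key = "qp"  [terminal]
23. n15.off = false  [terminal]
24. n13.lab = "xqp"  ["x" ++ a.key]
25. n16.tag = true  [terminal]
26. n17.pre = 6  [len(S.lab) + 4]
27. n17.mk = "nzr"  ["n" ++ S.lab]
28. n18.key = "yp"  [terminal]
29. n17.fin = 0  [D.pre - 6]
30. n17.depth = "ypw"  [a.key ++ "w"]
31. n12.fin = false  [D.fin > 0]
32. n0.fin = false  [not A₁.idx]

false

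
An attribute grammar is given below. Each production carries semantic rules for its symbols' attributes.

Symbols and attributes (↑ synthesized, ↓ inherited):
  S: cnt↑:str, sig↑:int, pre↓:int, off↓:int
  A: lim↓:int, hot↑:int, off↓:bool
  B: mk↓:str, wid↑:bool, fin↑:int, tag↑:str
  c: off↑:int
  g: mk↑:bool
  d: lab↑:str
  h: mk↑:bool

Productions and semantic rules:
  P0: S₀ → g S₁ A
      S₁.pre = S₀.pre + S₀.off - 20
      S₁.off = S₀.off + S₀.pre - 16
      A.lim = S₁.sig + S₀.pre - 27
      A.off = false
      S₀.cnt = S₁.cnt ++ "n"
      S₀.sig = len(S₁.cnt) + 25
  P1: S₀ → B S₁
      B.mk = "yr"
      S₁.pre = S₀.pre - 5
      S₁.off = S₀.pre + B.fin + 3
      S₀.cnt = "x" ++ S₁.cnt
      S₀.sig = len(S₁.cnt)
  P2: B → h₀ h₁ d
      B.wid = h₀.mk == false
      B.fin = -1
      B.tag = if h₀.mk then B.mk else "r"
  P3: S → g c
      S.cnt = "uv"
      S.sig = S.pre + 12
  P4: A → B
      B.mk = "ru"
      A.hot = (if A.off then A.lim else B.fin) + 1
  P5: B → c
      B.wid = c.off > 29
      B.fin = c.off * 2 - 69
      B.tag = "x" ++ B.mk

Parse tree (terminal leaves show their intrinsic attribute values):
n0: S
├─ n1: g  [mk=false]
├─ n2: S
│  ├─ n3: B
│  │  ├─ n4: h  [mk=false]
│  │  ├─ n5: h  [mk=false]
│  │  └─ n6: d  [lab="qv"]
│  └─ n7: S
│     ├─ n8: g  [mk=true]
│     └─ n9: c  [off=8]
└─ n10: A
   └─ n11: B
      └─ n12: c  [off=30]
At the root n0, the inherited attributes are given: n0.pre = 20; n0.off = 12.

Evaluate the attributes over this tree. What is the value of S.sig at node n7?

19

1. n0.pre = 20  [given at root]
2. n0.off = 12  [given at root]
3. n1.mk = false  [terminal]
4. n2.pre = 12  [S₀.pre + S₀.off - 20]
5. n2.off = 16  [S₀.off + S₀.pre - 16]
6. n3.mk = "yr"  ["yr"]
7. n4.mk = false  [terminal]
8. n5.mk = false  [terminal]
9. n6.lab = "qv"  [terminal]
10. n3.wid = true  [h₀.mk == false]
11. n3.fin = -1  [-1]
12. n3.tag = "r"  [if h₀.mk then B.mk else "r"]
13. n7.pre = 7  [S₀.pre - 5]
14. n7.off = 14  [S₀.pre + B.fin + 3]
15. n8.mk = true  [terminal]
16. n9.off = 8  [terminal]
17. n7.cnt = "uv"  ["uv"]
18. n7.sig = 19  [S.pre + 12]
19. n2.cnt = "xuv"  ["x" ++ S₁.cnt]
20. n2.sig = 2  [len(S₁.cnt)]
21. n10.lim = -5  [S₁.sig + S₀.pre - 27]
22. n10.off = false  [false]
23. n11.mk = "ru"  ["ru"]
24. n12.off = 30  [terminal]
25. n11.wid = true  [c.off > 29]
26. n11.fin = -9  [c.off * 2 - 69]
27. n11.tag = "xru"  ["x" ++ B.mk]
28. n10.hot = -8  [(if A.off then A.lim else B.fin) + 1]
29. n0.cnt = "xuvn"  [S₁.cnt ++ "n"]
30. n0.sig = 28  [len(S₁.cnt) + 25]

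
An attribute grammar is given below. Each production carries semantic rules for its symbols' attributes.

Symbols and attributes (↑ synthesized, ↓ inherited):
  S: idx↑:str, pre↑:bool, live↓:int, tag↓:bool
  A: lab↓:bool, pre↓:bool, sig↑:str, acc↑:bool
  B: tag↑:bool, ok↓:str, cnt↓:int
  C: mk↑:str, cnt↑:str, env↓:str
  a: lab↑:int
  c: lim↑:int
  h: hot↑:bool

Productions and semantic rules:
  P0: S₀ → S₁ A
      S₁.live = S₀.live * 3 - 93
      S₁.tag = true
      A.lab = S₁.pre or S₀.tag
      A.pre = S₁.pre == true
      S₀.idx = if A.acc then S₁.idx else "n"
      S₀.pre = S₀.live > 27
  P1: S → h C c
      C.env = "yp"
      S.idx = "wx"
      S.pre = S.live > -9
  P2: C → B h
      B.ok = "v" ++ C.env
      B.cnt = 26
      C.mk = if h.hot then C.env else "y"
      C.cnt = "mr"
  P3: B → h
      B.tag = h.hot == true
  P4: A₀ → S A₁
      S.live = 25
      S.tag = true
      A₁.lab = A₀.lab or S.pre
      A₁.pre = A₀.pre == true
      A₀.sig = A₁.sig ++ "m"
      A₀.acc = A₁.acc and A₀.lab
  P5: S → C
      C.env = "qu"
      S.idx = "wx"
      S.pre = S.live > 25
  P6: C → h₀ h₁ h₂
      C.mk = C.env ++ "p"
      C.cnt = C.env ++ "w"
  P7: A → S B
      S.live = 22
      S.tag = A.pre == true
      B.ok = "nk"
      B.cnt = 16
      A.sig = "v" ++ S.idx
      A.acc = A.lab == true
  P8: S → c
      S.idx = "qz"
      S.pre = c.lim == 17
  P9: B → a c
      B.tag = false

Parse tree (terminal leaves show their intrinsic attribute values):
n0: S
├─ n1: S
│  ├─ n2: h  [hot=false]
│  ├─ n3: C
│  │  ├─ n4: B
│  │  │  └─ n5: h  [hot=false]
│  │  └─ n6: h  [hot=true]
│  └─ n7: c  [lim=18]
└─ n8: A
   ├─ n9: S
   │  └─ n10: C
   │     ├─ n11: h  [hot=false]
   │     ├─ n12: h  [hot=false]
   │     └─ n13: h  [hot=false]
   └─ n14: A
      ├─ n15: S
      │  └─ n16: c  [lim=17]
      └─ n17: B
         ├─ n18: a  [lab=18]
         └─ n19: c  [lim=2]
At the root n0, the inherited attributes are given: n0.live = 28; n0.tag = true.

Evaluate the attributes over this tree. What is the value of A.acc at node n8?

1. n0.live = 28  [given at root]
2. n0.tag = true  [given at root]
3. n1.live = -9  [S₀.live * 3 - 93]
4. n1.tag = true  [true]
5. n2.hot = false  [terminal]
6. n3.env = "yp"  ["yp"]
7. n4.ok = "vyp"  ["v" ++ C.env]
8. n4.cnt = 26  [26]
9. n5.hot = false  [terminal]
10. n4.tag = false  [h.hot == true]
11. n6.hot = true  [terminal]
12. n3.mk = "yp"  [if h.hot then C.env else "y"]
13. n3.cnt = "mr"  ["mr"]
14. n7.lim = 18  [terminal]
15. n1.idx = "wx"  ["wx"]
16. n1.pre = false  [S.live > -9]
17. n8.lab = true  [S₁.pre or S₀.tag]
18. n8.pre = false  [S₁.pre == true]
19. n9.live = 25  [25]
20. n9.tag = true  [true]
21. n10.env = "qu"  ["qu"]
22. n11.hot = false  [terminal]
23. n12.hot = false  [terminal]
24. n13.hot = false  [terminal]
25. n10.mk = "qup"  [C.env ++ "p"]
26. n10.cnt = "quw"  [C.env ++ "w"]
27. n9.idx = "wx"  ["wx"]
28. n9.pre = false  [S.live > 25]
29. n14.lab = true  [A₀.lab or S.pre]
30. n14.pre = false  [A₀.pre == true]
31. n15.live = 22  [22]
32. n15.tag = false  [A.pre == true]
33. n16.lim = 17  [terminal]
34. n15.idx = "qz"  ["qz"]
35. n15.pre = true  [c.lim == 17]
36. n17.ok = "nk"  ["nk"]
37. n17.cnt = 16  [16]
38. n18.lab = 18  [terminal]
39. n19.lim = 2  [terminal]
40. n17.tag = false  [false]
41. n14.sig = "vqz"  ["v" ++ S.idx]
42. n14.acc = true  [A.lab == true]
43. n8.sig = "vqzm"  [A₁.sig ++ "m"]
44. n8.acc = true  [A₁.acc and A₀.lab]
45. n0.idx = "wx"  [if A.acc then S₁.idx else "n"]
46. n0.pre = true  [S₀.live > 27]

true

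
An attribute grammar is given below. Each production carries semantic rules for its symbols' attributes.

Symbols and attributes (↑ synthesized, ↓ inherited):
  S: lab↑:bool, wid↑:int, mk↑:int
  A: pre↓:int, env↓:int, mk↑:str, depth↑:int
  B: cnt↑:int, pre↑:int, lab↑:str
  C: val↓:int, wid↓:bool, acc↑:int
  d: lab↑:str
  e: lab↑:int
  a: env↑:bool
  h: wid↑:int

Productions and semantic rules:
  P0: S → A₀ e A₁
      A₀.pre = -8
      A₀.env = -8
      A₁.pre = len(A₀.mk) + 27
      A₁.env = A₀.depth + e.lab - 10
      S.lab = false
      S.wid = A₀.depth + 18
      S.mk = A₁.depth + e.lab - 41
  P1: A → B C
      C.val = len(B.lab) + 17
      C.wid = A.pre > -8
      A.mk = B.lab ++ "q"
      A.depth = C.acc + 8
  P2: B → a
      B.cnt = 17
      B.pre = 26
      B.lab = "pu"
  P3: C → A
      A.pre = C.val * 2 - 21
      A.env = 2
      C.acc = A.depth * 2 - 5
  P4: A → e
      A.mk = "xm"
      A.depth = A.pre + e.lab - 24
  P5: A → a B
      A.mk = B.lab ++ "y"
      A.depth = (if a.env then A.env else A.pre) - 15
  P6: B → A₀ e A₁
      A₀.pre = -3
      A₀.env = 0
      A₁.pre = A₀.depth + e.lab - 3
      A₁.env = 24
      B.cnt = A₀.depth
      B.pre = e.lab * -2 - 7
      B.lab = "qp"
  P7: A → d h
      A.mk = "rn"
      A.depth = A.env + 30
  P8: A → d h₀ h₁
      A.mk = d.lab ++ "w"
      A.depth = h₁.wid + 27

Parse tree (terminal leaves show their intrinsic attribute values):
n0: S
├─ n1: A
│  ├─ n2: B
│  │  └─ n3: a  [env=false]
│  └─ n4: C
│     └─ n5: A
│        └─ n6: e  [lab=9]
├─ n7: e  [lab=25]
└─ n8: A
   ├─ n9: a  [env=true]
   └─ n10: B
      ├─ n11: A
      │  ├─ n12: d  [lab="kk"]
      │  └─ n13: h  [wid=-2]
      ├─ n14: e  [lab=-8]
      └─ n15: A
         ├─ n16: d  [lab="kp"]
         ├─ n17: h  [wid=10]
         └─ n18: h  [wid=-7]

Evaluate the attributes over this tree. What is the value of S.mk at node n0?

1. n1.pre = -8  [-8]
2. n1.env = -8  [-8]
3. n3.env = false  [terminal]
4. n2.cnt = 17  [17]
5. n2.pre = 26  [26]
6. n2.lab = "pu"  ["pu"]
7. n4.val = 19  [len(B.lab) + 17]
8. n4.wid = false  [A.pre > -8]
9. n5.pre = 17  [C.val * 2 - 21]
10. n5.env = 2  [2]
11. n6.lab = 9  [terminal]
12. n5.mk = "xm"  ["xm"]
13. n5.depth = 2  [A.pre + e.lab - 24]
14. n4.acc = -1  [A.depth * 2 - 5]
15. n1.mk = "puq"  [B.lab ++ "q"]
16. n1.depth = 7  [C.acc + 8]
17. n7.lab = 25  [terminal]
18. n8.pre = 30  [len(A₀.mk) + 27]
19. n8.env = 22  [A₀.depth + e.lab - 10]
20. n9.env = true  [terminal]
21. n11.pre = -3  [-3]
22. n11.env = 0  [0]
23. n12.lab = "kk"  [terminal]
24. n13.wid = -2  [terminal]
25. n11.mk = "rn"  ["rn"]
26. n11.depth = 30  [A.env + 30]
27. n14.lab = -8  [terminal]
28. n15.pre = 19  [A₀.depth + e.lab - 3]
29. n15.env = 24  [24]
30. n16.lab = "kp"  [terminal]
31. n17.wid = 10  [terminal]
32. n18.wid = -7  [terminal]
33. n15.mk = "kpw"  [d.lab ++ "w"]
34. n15.depth = 20  [h₁.wid + 27]
35. n10.cnt = 30  [A₀.depth]
36. n10.pre = 9  [e.lab * -2 - 7]
37. n10.lab = "qp"  ["qp"]
38. n8.mk = "qpy"  [B.lab ++ "y"]
39. n8.depth = 7  [(if a.env then A.env else A.pre) - 15]
40. n0.lab = false  [false]
41. n0.wid = 25  [A₀.depth + 18]
42. n0.mk = -9  [A₁.depth + e.lab - 41]

-9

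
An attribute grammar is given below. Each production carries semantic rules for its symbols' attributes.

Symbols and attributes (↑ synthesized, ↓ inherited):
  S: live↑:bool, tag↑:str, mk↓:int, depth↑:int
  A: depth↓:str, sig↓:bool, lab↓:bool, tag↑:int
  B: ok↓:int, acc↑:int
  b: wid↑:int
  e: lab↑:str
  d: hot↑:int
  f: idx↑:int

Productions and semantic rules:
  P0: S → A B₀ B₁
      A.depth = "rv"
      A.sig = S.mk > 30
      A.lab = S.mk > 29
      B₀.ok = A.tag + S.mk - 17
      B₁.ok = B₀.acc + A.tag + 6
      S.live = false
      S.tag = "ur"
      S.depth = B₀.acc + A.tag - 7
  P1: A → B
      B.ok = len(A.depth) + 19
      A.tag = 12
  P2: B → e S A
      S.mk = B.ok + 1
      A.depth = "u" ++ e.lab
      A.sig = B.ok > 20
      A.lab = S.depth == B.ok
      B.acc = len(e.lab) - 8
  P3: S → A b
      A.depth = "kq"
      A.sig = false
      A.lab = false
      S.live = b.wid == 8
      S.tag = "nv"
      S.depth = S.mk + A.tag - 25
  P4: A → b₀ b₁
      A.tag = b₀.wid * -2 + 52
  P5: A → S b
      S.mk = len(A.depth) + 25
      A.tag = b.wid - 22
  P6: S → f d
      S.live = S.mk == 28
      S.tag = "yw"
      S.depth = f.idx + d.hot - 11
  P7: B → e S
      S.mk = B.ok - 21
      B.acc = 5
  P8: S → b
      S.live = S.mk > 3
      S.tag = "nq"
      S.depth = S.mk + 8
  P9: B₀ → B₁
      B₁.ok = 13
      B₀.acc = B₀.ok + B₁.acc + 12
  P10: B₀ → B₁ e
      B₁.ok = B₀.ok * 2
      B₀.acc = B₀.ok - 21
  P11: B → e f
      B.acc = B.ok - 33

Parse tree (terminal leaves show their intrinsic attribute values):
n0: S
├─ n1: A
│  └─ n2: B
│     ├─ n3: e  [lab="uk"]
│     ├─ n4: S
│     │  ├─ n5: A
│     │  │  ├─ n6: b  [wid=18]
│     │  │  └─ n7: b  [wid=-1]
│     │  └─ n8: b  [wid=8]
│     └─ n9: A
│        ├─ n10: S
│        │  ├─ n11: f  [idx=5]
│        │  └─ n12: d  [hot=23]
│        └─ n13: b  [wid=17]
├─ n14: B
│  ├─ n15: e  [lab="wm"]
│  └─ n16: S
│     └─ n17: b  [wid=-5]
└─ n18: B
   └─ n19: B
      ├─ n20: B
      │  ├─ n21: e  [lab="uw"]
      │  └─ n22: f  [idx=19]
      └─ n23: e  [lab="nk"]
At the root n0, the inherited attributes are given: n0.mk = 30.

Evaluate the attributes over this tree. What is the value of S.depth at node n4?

1. n0.mk = 30  [given at root]
2. n1.depth = "rv"  ["rv"]
3. n1.sig = false  [S.mk > 30]
4. n1.lab = true  [S.mk > 29]
5. n2.ok = 21  [len(A.depth) + 19]
6. n3.lab = "uk"  [terminal]
7. n4.mk = 22  [B.ok + 1]
8. n5.depth = "kq"  ["kq"]
9. n5.sig = false  [false]
10. n5.lab = false  [false]
11. n6.wid = 18  [terminal]
12. n7.wid = -1  [terminal]
13. n5.tag = 16  [b₀.wid * -2 + 52]
14. n8.wid = 8  [terminal]
15. n4.live = true  [b.wid == 8]
16. n4.tag = "nv"  ["nv"]
17. n4.depth = 13  [S.mk + A.tag - 25]
18. n9.depth = "uuk"  ["u" ++ e.lab]
19. n9.sig = true  [B.ok > 20]
20. n9.lab = false  [S.depth == B.ok]
21. n10.mk = 28  [len(A.depth) + 25]
22. n11.idx = 5  [terminal]
23. n12.hot = 23  [terminal]
24. n10.live = true  [S.mk == 28]
25. n10.tag = "yw"  ["yw"]
26. n10.depth = 17  [f.idx + d.hot - 11]
27. n13.wid = 17  [terminal]
28. n9.tag = -5  [b.wid - 22]
29. n2.acc = -6  [len(e.lab) - 8]
30. n1.tag = 12  [12]
31. n14.ok = 25  [A.tag + S.mk - 17]
32. n15.lab = "wm"  [terminal]
33. n16.mk = 4  [B.ok - 21]
34. n17.wid = -5  [terminal]
35. n16.live = true  [S.mk > 3]
36. n16.tag = "nq"  ["nq"]
37. n16.depth = 12  [S.mk + 8]
38. n14.acc = 5  [5]
39. n18.ok = 23  [B₀.acc + A.tag + 6]
40. n19.ok = 13  [13]
41. n20.ok = 26  [B₀.ok * 2]
42. n21.lab = "uw"  [terminal]
43. n22.idx = 19  [terminal]
44. n20.acc = -7  [B.ok - 33]
45. n23.lab = "nk"  [terminal]
46. n19.acc = -8  [B₀.ok - 21]
47. n18.acc = 27  [B₀.ok + B₁.acc + 12]
48. n0.live = false  [false]
49. n0.tag = "ur"  ["ur"]
50. n0.depth = 10  [B₀.acc + A.tag - 7]

13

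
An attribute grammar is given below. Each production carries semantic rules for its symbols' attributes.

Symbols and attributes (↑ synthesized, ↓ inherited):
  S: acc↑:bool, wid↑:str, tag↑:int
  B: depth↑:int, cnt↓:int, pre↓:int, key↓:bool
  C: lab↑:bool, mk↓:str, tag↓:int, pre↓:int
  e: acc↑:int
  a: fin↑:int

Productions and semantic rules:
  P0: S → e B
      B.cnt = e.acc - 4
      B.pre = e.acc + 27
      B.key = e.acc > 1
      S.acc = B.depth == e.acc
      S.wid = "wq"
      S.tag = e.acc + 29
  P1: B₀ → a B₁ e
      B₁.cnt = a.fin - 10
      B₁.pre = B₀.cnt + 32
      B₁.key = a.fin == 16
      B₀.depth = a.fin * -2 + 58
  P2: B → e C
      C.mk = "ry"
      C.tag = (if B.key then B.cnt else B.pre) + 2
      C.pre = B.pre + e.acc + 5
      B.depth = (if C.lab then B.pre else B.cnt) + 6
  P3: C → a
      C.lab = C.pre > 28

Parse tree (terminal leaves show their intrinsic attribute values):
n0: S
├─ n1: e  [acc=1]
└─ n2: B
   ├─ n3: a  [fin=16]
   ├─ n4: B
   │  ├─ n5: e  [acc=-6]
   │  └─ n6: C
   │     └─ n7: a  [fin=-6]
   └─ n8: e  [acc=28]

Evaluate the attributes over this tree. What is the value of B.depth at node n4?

1. n1.acc = 1  [terminal]
2. n2.cnt = -3  [e.acc - 4]
3. n2.pre = 28  [e.acc + 27]
4. n2.key = false  [e.acc > 1]
5. n3.fin = 16  [terminal]
6. n4.cnt = 6  [a.fin - 10]
7. n4.pre = 29  [B₀.cnt + 32]
8. n4.key = true  [a.fin == 16]
9. n5.acc = -6  [terminal]
10. n6.mk = "ry"  ["ry"]
11. n6.tag = 8  [(if B.key then B.cnt else B.pre) + 2]
12. n6.pre = 28  [B.pre + e.acc + 5]
13. n7.fin = -6  [terminal]
14. n6.lab = false  [C.pre > 28]
15. n4.depth = 12  [(if C.lab then B.pre else B.cnt) + 6]
16. n8.acc = 28  [terminal]
17. n2.depth = 26  [a.fin * -2 + 58]
18. n0.acc = false  [B.depth == e.acc]
19. n0.wid = "wq"  ["wq"]
20. n0.tag = 30  [e.acc + 29]

12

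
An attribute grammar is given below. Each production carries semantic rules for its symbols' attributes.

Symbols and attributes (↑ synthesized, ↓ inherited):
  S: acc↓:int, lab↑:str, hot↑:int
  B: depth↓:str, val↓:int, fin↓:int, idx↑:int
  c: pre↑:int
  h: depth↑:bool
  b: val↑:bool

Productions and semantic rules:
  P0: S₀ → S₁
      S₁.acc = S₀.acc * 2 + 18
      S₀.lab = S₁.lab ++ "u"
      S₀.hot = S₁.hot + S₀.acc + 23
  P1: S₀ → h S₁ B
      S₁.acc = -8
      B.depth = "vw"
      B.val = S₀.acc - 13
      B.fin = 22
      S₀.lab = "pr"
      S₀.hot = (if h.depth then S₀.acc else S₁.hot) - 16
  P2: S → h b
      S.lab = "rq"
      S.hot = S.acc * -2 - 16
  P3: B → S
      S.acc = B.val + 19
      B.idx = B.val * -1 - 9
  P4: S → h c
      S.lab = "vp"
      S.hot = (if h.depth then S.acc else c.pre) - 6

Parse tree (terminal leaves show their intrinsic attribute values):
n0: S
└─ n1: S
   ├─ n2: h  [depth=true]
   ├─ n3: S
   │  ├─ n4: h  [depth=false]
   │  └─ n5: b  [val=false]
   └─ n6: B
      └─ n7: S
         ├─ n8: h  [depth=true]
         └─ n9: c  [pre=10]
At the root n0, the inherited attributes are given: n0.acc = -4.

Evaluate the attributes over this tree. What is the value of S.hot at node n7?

1. n0.acc = -4  [given at root]
2. n1.acc = 10  [S₀.acc * 2 + 18]
3. n2.depth = true  [terminal]
4. n3.acc = -8  [-8]
5. n4.depth = false  [terminal]
6. n5.val = false  [terminal]
7. n3.lab = "rq"  ["rq"]
8. n3.hot = 0  [S.acc * -2 - 16]
9. n6.depth = "vw"  ["vw"]
10. n6.val = -3  [S₀.acc - 13]
11. n6.fin = 22  [22]
12. n7.acc = 16  [B.val + 19]
13. n8.depth = true  [terminal]
14. n9.pre = 10  [terminal]
15. n7.lab = "vp"  ["vp"]
16. n7.hot = 10  [(if h.depth then S.acc else c.pre) - 6]
17. n6.idx = -6  [B.val * -1 - 9]
18. n1.lab = "pr"  ["pr"]
19. n1.hot = -6  [(if h.depth then S₀.acc else S₁.hot) - 16]
20. n0.lab = "pru"  [S₁.lab ++ "u"]
21. n0.hot = 13  [S₁.hot + S₀.acc + 23]

10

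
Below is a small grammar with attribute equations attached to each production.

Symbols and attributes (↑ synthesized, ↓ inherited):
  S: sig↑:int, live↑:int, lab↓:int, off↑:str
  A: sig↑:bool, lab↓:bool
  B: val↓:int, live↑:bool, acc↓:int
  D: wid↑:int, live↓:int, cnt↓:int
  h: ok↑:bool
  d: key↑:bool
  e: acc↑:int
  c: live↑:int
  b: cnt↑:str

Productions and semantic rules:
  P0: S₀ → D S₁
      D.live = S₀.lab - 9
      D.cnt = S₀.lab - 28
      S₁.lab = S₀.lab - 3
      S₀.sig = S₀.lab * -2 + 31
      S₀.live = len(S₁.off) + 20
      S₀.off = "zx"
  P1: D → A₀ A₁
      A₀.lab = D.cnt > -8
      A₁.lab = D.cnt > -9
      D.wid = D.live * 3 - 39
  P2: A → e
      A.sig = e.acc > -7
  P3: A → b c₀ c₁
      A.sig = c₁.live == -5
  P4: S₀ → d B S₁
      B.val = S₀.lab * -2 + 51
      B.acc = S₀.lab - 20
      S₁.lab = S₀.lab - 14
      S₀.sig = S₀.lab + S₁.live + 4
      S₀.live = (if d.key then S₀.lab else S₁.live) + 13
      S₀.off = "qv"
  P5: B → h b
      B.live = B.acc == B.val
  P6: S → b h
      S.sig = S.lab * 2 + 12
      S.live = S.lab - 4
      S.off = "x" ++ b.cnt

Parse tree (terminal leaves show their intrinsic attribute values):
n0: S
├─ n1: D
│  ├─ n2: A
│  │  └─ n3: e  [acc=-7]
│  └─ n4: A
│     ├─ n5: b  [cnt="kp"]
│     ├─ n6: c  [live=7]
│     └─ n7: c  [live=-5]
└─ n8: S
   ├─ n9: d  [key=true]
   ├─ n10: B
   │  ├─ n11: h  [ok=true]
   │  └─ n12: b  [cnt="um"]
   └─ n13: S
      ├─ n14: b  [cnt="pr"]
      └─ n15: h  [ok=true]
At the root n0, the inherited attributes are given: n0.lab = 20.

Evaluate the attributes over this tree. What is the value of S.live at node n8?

30

1. n0.lab = 20  [given at root]
2. n1.live = 11  [S₀.lab - 9]
3. n1.cnt = -8  [S₀.lab - 28]
4. n2.lab = false  [D.cnt > -8]
5. n3.acc = -7  [terminal]
6. n2.sig = false  [e.acc > -7]
7. n4.lab = true  [D.cnt > -9]
8. n5.cnt = "kp"  [terminal]
9. n6.live = 7  [terminal]
10. n7.live = -5  [terminal]
11. n4.sig = true  [c₁.live == -5]
12. n1.wid = -6  [D.live * 3 - 39]
13. n8.lab = 17  [S₀.lab - 3]
14. n9.key = true  [terminal]
15. n10.val = 17  [S₀.lab * -2 + 51]
16. n10.acc = -3  [S₀.lab - 20]
17. n11.ok = true  [terminal]
18. n12.cnt = "um"  [terminal]
19. n10.live = false  [B.acc == B.val]
20. n13.lab = 3  [S₀.lab - 14]
21. n14.cnt = "pr"  [terminal]
22. n15.ok = true  [terminal]
23. n13.sig = 18  [S.lab * 2 + 12]
24. n13.live = -1  [S.lab - 4]
25. n13.off = "xpr"  ["x" ++ b.cnt]
26. n8.sig = 20  [S₀.lab + S₁.live + 4]
27. n8.live = 30  [(if d.key then S₀.lab else S₁.live) + 13]
28. n8.off = "qv"  ["qv"]
29. n0.sig = -9  [S₀.lab * -2 + 31]
30. n0.live = 22  [len(S₁.off) + 20]
31. n0.off = "zx"  ["zx"]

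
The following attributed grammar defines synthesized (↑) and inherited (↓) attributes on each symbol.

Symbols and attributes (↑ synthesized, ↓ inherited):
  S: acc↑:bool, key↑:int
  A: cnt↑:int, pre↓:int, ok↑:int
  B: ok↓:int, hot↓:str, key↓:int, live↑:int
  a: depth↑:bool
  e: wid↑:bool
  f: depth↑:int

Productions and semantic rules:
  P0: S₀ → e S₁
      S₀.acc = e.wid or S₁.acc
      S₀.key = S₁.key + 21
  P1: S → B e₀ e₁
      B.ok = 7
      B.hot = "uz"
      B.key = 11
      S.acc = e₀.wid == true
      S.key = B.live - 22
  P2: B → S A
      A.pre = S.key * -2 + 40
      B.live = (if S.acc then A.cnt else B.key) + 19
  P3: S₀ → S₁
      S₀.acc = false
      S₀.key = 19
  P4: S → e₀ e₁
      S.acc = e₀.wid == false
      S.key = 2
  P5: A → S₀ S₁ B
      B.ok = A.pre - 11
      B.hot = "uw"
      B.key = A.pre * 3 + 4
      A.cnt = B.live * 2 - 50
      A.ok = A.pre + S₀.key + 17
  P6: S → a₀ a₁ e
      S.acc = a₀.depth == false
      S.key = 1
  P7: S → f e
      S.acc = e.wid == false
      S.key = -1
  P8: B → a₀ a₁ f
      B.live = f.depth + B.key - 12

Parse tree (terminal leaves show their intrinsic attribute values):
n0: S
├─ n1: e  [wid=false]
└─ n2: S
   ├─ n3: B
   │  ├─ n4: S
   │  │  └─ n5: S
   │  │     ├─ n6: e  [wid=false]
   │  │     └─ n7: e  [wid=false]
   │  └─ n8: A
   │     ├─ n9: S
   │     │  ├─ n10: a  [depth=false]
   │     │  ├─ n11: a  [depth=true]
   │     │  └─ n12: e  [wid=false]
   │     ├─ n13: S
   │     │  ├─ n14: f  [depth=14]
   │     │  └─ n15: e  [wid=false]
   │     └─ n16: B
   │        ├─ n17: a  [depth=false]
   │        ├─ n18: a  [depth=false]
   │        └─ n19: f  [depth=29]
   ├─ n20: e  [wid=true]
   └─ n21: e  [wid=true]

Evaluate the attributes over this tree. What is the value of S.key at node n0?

29

1. n1.wid = false  [terminal]
2. n3.ok = 7  [7]
3. n3.hot = "uz"  ["uz"]
4. n3.key = 11  [11]
5. n6.wid = false  [terminal]
6. n7.wid = false  [terminal]
7. n5.acc = true  [e₀.wid == false]
8. n5.key = 2  [2]
9. n4.acc = false  [false]
10. n4.key = 19  [19]
11. n8.pre = 2  [S.key * -2 + 40]
12. n10.depth = false  [terminal]
13. n11.depth = true  [terminal]
14. n12.wid = false  [terminal]
15. n9.acc = true  [a₀.depth == false]
16. n9.key = 1  [1]
17. n14.depth = 14  [terminal]
18. n15.wid = false  [terminal]
19. n13.acc = true  [e.wid == false]
20. n13.key = -1  [-1]
21. n16.ok = -9  [A.pre - 11]
22. n16.hot = "uw"  ["uw"]
23. n16.key = 10  [A.pre * 3 + 4]
24. n17.depth = false  [terminal]
25. n18.depth = false  [terminal]
26. n19.depth = 29  [terminal]
27. n16.live = 27  [f.depth + B.key - 12]
28. n8.cnt = 4  [B.live * 2 - 50]
29. n8.ok = 20  [A.pre + S₀.key + 17]
30. n3.live = 30  [(if S.acc then A.cnt else B.key) + 19]
31. n20.wid = true  [terminal]
32. n21.wid = true  [terminal]
33. n2.acc = true  [e₀.wid == true]
34. n2.key = 8  [B.live - 22]
35. n0.acc = true  [e.wid or S₁.acc]
36. n0.key = 29  [S₁.key + 21]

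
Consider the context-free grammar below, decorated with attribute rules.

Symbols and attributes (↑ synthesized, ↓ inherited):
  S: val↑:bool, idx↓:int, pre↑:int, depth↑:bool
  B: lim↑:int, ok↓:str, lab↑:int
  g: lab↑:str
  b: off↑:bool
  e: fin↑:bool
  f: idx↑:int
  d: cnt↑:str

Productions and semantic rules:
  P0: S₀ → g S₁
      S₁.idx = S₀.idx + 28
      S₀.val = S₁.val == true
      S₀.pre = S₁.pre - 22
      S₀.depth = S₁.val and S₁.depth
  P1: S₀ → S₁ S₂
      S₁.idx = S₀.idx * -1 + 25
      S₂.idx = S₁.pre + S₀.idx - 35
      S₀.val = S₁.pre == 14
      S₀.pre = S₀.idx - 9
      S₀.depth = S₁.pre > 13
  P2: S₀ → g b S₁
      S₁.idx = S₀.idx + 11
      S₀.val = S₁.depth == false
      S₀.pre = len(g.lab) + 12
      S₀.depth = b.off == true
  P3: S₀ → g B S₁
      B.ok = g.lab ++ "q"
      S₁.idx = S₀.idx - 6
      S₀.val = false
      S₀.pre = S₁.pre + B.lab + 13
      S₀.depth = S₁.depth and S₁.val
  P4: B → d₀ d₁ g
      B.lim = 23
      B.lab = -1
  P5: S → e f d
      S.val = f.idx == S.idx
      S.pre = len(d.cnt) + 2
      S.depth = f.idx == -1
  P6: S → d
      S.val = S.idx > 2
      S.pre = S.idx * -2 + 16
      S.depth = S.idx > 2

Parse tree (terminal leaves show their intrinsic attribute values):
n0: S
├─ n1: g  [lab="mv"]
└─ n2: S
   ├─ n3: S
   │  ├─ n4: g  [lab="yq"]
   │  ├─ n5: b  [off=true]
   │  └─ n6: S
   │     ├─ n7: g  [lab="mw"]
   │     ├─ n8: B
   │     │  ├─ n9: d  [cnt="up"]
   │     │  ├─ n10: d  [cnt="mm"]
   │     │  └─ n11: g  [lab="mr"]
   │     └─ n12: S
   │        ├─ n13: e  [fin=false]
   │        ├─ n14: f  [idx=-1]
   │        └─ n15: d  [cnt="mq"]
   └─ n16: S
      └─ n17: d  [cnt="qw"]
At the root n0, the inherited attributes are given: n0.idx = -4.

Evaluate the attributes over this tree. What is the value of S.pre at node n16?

1. n0.idx = -4  [given at root]
2. n1.lab = "mv"  [terminal]
3. n2.idx = 24  [S₀.idx + 28]
4. n3.idx = 1  [S₀.idx * -1 + 25]
5. n4.lab = "yq"  [terminal]
6. n5.off = true  [terminal]
7. n6.idx = 12  [S₀.idx + 11]
8. n7.lab = "mw"  [terminal]
9. n8.ok = "mwq"  [g.lab ++ "q"]
10. n9.cnt = "up"  [terminal]
11. n10.cnt = "mm"  [terminal]
12. n11.lab = "mr"  [terminal]
13. n8.lim = 23  [23]
14. n8.lab = -1  [-1]
15. n12.idx = 6  [S₀.idx - 6]
16. n13.fin = false  [terminal]
17. n14.idx = -1  [terminal]
18. n15.cnt = "mq"  [terminal]
19. n12.val = false  [f.idx == S.idx]
20. n12.pre = 4  [len(d.cnt) + 2]
21. n12.depth = true  [f.idx == -1]
22. n6.val = false  [false]
23. n6.pre = 16  [S₁.pre + B.lab + 13]
24. n6.depth = false  [S₁.depth and S₁.val]
25. n3.val = true  [S₁.depth == false]
26. n3.pre = 14  [len(g.lab) + 12]
27. n3.depth = true  [b.off == true]
28. n16.idx = 3  [S₁.pre + S₀.idx - 35]
29. n17.cnt = "qw"  [terminal]
30. n16.val = true  [S.idx > 2]
31. n16.pre = 10  [S.idx * -2 + 16]
32. n16.depth = true  [S.idx > 2]
33. n2.val = true  [S₁.pre == 14]
34. n2.pre = 15  [S₀.idx - 9]
35. n2.depth = true  [S₁.pre > 13]
36. n0.val = true  [S₁.val == true]
37. n0.pre = -7  [S₁.pre - 22]
38. n0.depth = true  [S₁.val and S₁.depth]

10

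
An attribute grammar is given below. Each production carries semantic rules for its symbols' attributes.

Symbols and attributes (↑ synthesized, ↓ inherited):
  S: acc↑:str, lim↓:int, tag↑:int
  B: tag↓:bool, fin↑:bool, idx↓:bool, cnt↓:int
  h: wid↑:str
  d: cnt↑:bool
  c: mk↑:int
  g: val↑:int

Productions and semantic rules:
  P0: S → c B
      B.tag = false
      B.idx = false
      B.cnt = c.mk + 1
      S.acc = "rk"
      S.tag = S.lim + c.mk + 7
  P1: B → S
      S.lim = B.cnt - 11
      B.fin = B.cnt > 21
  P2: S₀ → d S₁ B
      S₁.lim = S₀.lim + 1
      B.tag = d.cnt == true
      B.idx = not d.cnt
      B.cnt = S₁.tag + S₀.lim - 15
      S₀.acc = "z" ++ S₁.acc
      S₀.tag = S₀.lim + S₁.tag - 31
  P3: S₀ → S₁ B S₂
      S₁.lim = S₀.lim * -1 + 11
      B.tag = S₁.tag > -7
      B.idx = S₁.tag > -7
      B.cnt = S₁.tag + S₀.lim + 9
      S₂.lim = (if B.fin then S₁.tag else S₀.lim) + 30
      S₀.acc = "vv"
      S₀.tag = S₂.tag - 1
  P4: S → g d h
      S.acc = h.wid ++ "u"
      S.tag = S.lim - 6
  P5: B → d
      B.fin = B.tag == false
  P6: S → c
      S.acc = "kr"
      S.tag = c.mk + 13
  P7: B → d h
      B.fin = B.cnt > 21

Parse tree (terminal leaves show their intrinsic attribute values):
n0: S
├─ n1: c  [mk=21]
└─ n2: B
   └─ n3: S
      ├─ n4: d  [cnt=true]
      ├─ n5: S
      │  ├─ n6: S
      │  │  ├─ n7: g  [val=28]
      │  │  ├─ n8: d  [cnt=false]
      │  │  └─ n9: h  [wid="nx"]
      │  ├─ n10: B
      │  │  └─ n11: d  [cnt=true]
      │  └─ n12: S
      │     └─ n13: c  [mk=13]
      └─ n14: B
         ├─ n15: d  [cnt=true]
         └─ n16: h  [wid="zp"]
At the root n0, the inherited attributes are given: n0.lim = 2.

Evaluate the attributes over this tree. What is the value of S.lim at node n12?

1. n0.lim = 2  [given at root]
2. n1.mk = 21  [terminal]
3. n2.tag = false  [false]
4. n2.idx = false  [false]
5. n2.cnt = 22  [c.mk + 1]
6. n3.lim = 11  [B.cnt - 11]
7. n4.cnt = true  [terminal]
8. n5.lim = 12  [S₀.lim + 1]
9. n6.lim = -1  [S₀.lim * -1 + 11]
10. n7.val = 28  [terminal]
11. n8.cnt = false  [terminal]
12. n9.wid = "nx"  [terminal]
13. n6.acc = "nxu"  [h.wid ++ "u"]
14. n6.tag = -7  [S.lim - 6]
15. n10.tag = false  [S₁.tag > -7]
16. n10.idx = false  [S₁.tag > -7]
17. n10.cnt = 14  [S₁.tag + S₀.lim + 9]
18. n11.cnt = true  [terminal]
19. n10.fin = true  [B.tag == false]
20. n12.lim = 23  [(if B.fin then S₁.tag else S₀.lim) + 30]
21. n13.mk = 13  [terminal]
22. n12.acc = "kr"  ["kr"]
23. n12.tag = 26  [c.mk + 13]
24. n5.acc = "vv"  ["vv"]
25. n5.tag = 25  [S₂.tag - 1]
26. n14.tag = true  [d.cnt == true]
27. n14.idx = false  [not d.cnt]
28. n14.cnt = 21  [S₁.tag + S₀.lim - 15]
29. n15.cnt = true  [terminal]
30. n16.wid = "zp"  [terminal]
31. n14.fin = false  [B.cnt > 21]
32. n3.acc = "zvv"  ["z" ++ S₁.acc]
33. n3.tag = 5  [S₀.lim + S₁.tag - 31]
34. n2.fin = true  [B.cnt > 21]
35. n0.acc = "rk"  ["rk"]
36. n0.tag = 30  [S.lim + c.mk + 7]

23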